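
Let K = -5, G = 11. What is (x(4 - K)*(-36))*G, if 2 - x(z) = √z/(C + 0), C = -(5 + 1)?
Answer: -990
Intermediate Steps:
C = -6 (C = -1*6 = -6)
x(z) = 2 + √z/6 (x(z) = 2 - √z/(-6 + 0) = 2 - √z/(-6) = 2 - (-1)*√z/6 = 2 + √z/6)
(x(4 - K)*(-36))*G = ((2 + √(4 - 1*(-5))/6)*(-36))*11 = ((2 + √(4 + 5)/6)*(-36))*11 = ((2 + √9/6)*(-36))*11 = ((2 + (⅙)*3)*(-36))*11 = ((2 + ½)*(-36))*11 = ((5/2)*(-36))*11 = -90*11 = -990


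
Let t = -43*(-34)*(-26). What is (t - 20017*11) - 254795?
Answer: -512994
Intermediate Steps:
t = -38012 (t = 1462*(-26) = -38012)
(t - 20017*11) - 254795 = (-38012 - 20017*11) - 254795 = (-38012 - 220187) - 254795 = -258199 - 254795 = -512994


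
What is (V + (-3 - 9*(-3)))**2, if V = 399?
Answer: 178929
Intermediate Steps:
(V + (-3 - 9*(-3)))**2 = (399 + (-3 - 9*(-3)))**2 = (399 + (-3 + 27))**2 = (399 + 24)**2 = 423**2 = 178929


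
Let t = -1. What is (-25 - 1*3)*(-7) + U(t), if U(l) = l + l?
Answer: 194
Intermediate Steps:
U(l) = 2*l
(-25 - 1*3)*(-7) + U(t) = (-25 - 1*3)*(-7) + 2*(-1) = (-25 - 3)*(-7) - 2 = -28*(-7) - 2 = 196 - 2 = 194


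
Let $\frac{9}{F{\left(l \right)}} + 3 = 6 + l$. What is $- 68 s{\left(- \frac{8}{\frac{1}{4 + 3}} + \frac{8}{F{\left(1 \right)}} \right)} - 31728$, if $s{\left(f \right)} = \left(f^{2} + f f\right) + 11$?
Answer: $- \frac{32929180}{81} \approx -4.0653 \cdot 10^{5}$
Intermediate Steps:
$F{\left(l \right)} = \frac{9}{3 + l}$ ($F{\left(l \right)} = \frac{9}{-3 + \left(6 + l\right)} = \frac{9}{3 + l}$)
$s{\left(f \right)} = 11 + 2 f^{2}$ ($s{\left(f \right)} = \left(f^{2} + f^{2}\right) + 11 = 2 f^{2} + 11 = 11 + 2 f^{2}$)
$- 68 s{\left(- \frac{8}{\frac{1}{4 + 3}} + \frac{8}{F{\left(1 \right)}} \right)} - 31728 = - 68 \left(11 + 2 \left(- \frac{8}{\frac{1}{4 + 3}} + \frac{8}{9 \frac{1}{3 + 1}}\right)^{2}\right) - 31728 = - 68 \left(11 + 2 \left(- \frac{8}{\frac{1}{7}} + \frac{8}{9 \cdot \frac{1}{4}}\right)^{2}\right) - 31728 = - 68 \left(11 + 2 \left(- 8 \frac{1}{\frac{1}{7}} + \frac{8}{9 \cdot \frac{1}{4}}\right)^{2}\right) - 31728 = - 68 \left(11 + 2 \left(\left(-8\right) 7 + \frac{8}{\frac{9}{4}}\right)^{2}\right) - 31728 = - 68 \left(11 + 2 \left(-56 + 8 \cdot \frac{4}{9}\right)^{2}\right) - 31728 = - 68 \left(11 + 2 \left(-56 + \frac{32}{9}\right)^{2}\right) - 31728 = - 68 \left(11 + 2 \left(- \frac{472}{9}\right)^{2}\right) - 31728 = - 68 \left(11 + 2 \cdot \frac{222784}{81}\right) - 31728 = - 68 \left(11 + \frac{445568}{81}\right) - 31728 = \left(-68\right) \frac{446459}{81} - 31728 = - \frac{30359212}{81} - 31728 = - \frac{32929180}{81}$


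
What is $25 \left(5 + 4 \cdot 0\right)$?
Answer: $125$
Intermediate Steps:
$25 \left(5 + 4 \cdot 0\right) = 25 \left(5 + 0\right) = 25 \cdot 5 = 125$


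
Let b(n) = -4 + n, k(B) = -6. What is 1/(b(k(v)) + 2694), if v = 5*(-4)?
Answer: 1/2684 ≈ 0.00037258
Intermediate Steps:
v = -20
1/(b(k(v)) + 2694) = 1/((-4 - 6) + 2694) = 1/(-10 + 2694) = 1/2684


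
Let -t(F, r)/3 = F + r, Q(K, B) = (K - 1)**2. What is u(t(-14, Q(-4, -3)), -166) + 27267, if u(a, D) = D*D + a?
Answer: 54790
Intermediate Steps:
Q(K, B) = (-1 + K)**2
t(F, r) = -3*F - 3*r (t(F, r) = -3*(F + r) = -3*F - 3*r)
u(a, D) = a + D**2 (u(a, D) = D**2 + a = a + D**2)
u(t(-14, Q(-4, -3)), -166) + 27267 = ((-3*(-14) - 3*(-1 - 4)**2) + (-166)**2) + 27267 = ((42 - 3*(-5)**2) + 27556) + 27267 = ((42 - 3*25) + 27556) + 27267 = ((42 - 75) + 27556) + 27267 = (-33 + 27556) + 27267 = 27523 + 27267 = 54790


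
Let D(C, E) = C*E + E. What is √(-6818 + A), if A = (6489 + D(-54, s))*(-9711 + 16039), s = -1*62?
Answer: √61849382 ≈ 7864.4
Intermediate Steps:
s = -62
D(C, E) = E + C*E
A = 61856200 (A = (6489 - 62*(1 - 54))*(-9711 + 16039) = (6489 - 62*(-53))*6328 = (6489 + 3286)*6328 = 9775*6328 = 61856200)
√(-6818 + A) = √(-6818 + 61856200) = √61849382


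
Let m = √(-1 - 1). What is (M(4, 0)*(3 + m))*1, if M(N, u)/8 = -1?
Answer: -24 - 8*I*√2 ≈ -24.0 - 11.314*I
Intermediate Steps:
M(N, u) = -8 (M(N, u) = 8*(-1) = -8)
m = I*√2 (m = √(-2) = I*√2 ≈ 1.4142*I)
(M(4, 0)*(3 + m))*1 = -8*(3 + I*√2)*1 = (-24 - 8*I*√2)*1 = -24 - 8*I*√2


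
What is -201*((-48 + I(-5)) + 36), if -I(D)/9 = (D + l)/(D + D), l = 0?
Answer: 6633/2 ≈ 3316.5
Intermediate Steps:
I(D) = -9/2 (I(D) = -9*(D + 0)/(D + D) = -9*D/(2*D) = -9*D*1/(2*D) = -9*½ = -9/2)
-201*((-48 + I(-5)) + 36) = -201*((-48 - 9/2) + 36) = -201*(-105/2 + 36) = -201*(-33/2) = 6633/2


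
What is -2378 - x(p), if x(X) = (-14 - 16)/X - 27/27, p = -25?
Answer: -11891/5 ≈ -2378.2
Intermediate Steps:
x(X) = -1 - 30/X (x(X) = -30/X - 27*1/27 = -30/X - 1 = -1 - 30/X)
-2378 - x(p) = -2378 - (-30 - 1*(-25))/(-25) = -2378 - (-1)*(-30 + 25)/25 = -2378 - (-1)*(-5)/25 = -2378 - 1*1/5 = -2378 - 1/5 = -11891/5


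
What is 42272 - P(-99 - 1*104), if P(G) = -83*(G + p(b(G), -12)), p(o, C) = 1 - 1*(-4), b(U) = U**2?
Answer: 25838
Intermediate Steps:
p(o, C) = 5 (p(o, C) = 1 + 4 = 5)
P(G) = -415 - 83*G (P(G) = -83*(G + 5) = -83*(5 + G) = -415 - 83*G)
42272 - P(-99 - 1*104) = 42272 - (-415 - 83*(-99 - 1*104)) = 42272 - (-415 - 83*(-99 - 104)) = 42272 - (-415 - 83*(-203)) = 42272 - (-415 + 16849) = 42272 - 1*16434 = 42272 - 16434 = 25838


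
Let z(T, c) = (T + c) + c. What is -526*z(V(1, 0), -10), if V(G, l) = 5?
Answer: 7890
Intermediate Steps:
z(T, c) = T + 2*c
-526*z(V(1, 0), -10) = -526*(5 + 2*(-10)) = -526*(5 - 20) = -526*(-15) = 7890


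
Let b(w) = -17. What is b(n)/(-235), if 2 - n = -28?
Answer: 17/235 ≈ 0.072340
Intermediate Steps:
n = 30 (n = 2 - 1*(-28) = 2 + 28 = 30)
b(n)/(-235) = -17/(-235) = -17*(-1/235) = 17/235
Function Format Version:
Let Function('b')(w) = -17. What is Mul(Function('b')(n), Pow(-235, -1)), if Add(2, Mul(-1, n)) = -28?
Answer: Rational(17, 235) ≈ 0.072340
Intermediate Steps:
n = 30 (n = Add(2, Mul(-1, -28)) = Add(2, 28) = 30)
Mul(Function('b')(n), Pow(-235, -1)) = Mul(-17, Pow(-235, -1)) = Mul(-17, Rational(-1, 235)) = Rational(17, 235)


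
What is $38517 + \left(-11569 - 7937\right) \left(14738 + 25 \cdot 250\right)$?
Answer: $-409353411$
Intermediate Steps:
$38517 + \left(-11569 - 7937\right) \left(14738 + 25 \cdot 250\right) = 38517 - 19506 \left(14738 + 6250\right) = 38517 - 409391928 = -409353411$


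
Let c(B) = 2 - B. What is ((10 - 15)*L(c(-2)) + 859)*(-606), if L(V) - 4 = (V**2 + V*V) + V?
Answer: -399354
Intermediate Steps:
L(V) = 4 + V + 2*V**2 (L(V) = 4 + ((V**2 + V*V) + V) = 4 + ((V**2 + V**2) + V) = 4 + (2*V**2 + V) = 4 + (V + 2*V**2) = 4 + V + 2*V**2)
((10 - 15)*L(c(-2)) + 859)*(-606) = ((10 - 15)*(4 + (2 - 1*(-2)) + 2*(2 - 1*(-2))**2) + 859)*(-606) = (-5*(4 + (2 + 2) + 2*(2 + 2)**2) + 859)*(-606) = (-5*(4 + 4 + 2*4**2) + 859)*(-606) = (-5*(4 + 4 + 2*16) + 859)*(-606) = (-5*(4 + 4 + 32) + 859)*(-606) = (-5*40 + 859)*(-606) = (-200 + 859)*(-606) = 659*(-606) = -399354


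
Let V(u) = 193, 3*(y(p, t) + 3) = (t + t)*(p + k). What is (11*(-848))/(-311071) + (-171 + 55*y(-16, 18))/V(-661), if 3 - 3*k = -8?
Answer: -2634837492/60036703 ≈ -43.887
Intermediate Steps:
k = 11/3 (k = 1 - ⅓*(-8) = 1 + 8/3 = 11/3 ≈ 3.6667)
y(p, t) = -3 + 2*t*(11/3 + p)/3 (y(p, t) = -3 + ((t + t)*(p + 11/3))/3 = -3 + ((2*t)*(11/3 + p))/3 = -3 + (2*t*(11/3 + p))/3 = -3 + 2*t*(11/3 + p)/3)
(11*(-848))/(-311071) + (-171 + 55*y(-16, 18))/V(-661) = (11*(-848))/(-311071) + (-171 + 55*(-3 + (22/9)*18 + (⅔)*(-16)*18))/193 = -9328*(-1/311071) + (-171 + 55*(-3 + 44 - 192))*(1/193) = 9328/311071 + (-171 + 55*(-151))*(1/193) = 9328/311071 + (-171 - 8305)*(1/193) = 9328/311071 - 8476*1/193 = 9328/311071 - 8476/193 = -2634837492/60036703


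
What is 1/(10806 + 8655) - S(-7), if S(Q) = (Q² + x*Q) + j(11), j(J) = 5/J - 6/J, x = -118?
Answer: -187292653/214071 ≈ -874.91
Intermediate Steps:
j(J) = -1/J
S(Q) = -1/11 + Q² - 118*Q (S(Q) = (Q² - 118*Q) - 1/11 = -1/11 + Q² - 118*Q)
1/(10806 + 8655) - S(-7) = 1/(10806 + 8655) - (-1/11 + (-7)² - 118*(-7)) = 1/19461 - (-1/11 + 49 + 826) = 1/19461 - 1*9624/11 = 1/19461 - 9624/11 = -187292653/214071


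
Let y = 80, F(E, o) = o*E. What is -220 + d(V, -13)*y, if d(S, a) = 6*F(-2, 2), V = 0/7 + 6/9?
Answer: -2140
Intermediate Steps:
F(E, o) = E*o
V = ⅔ (V = 0*(⅐) + 6*(⅑) = 0 + ⅔ = ⅔ ≈ 0.66667)
d(S, a) = -24 (d(S, a) = 6*(-2*2) = 6*(-4) = -24)
-220 + d(V, -13)*y = -220 - 24*80 = -220 - 1920 = -2140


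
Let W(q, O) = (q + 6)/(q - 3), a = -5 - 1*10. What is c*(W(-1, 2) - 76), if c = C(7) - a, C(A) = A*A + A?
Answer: -21939/4 ≈ -5484.8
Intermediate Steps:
a = -15 (a = -5 - 10 = -15)
W(q, O) = (6 + q)/(-3 + q)
C(A) = A + A² (C(A) = A² + A = A + A²)
c = 71 (c = 7*(1 + 7) - 1*(-15) = 7*8 + 15 = 56 + 15 = 71)
c*(W(-1, 2) - 76) = 71*((6 - 1)/(-3 - 1) - 76) = 71*(5/(-4) - 76) = 71*(-¼*5 - 76) = 71*(-5/4 - 76) = 71*(-309/4) = -21939/4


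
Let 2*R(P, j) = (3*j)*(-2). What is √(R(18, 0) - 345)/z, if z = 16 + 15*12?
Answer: I*√345/196 ≈ 0.094766*I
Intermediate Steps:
R(P, j) = -3*j (R(P, j) = ((3*j)*(-2))/2 = (-6*j)/2 = -3*j)
z = 196 (z = 16 + 180 = 196)
√(R(18, 0) - 345)/z = √(-3*0 - 345)/196 = √(0 - 345)*(1/196) = √(-345)*(1/196) = (I*√345)*(1/196) = I*√345/196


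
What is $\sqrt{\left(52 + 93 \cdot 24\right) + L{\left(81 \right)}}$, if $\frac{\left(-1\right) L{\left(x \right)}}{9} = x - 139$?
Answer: $\sqrt{2806} \approx 52.972$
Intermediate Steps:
$L{\left(x \right)} = 1251 - 9 x$ ($L{\left(x \right)} = - 9 \left(x - 139\right) = - 9 \left(-139 + x\right) = 1251 - 9 x$)
$\sqrt{\left(52 + 93 \cdot 24\right) + L{\left(81 \right)}} = \sqrt{\left(52 + 93 \cdot 24\right) + \left(1251 - 729\right)} = \sqrt{\left(52 + 2232\right) + \left(1251 - 729\right)} = \sqrt{2284 + 522} = \sqrt{2806}$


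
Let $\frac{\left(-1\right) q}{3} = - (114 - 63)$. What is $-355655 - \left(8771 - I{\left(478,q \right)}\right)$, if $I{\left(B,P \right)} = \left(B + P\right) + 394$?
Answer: $-363401$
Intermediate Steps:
$q = 153$ ($q = - 3 \left(- (114 - 63)\right) = - 3 \left(\left(-1\right) 51\right) = \left(-3\right) \left(-51\right) = 153$)
$I{\left(B,P \right)} = 394 + B + P$
$-355655 - \left(8771 - I{\left(478,q \right)}\right) = -355655 - \left(8771 - \left(394 + 478 + 153\right)\right) = -355655 - \left(8771 - 1025\right) = -355655 - 7746 = -363401$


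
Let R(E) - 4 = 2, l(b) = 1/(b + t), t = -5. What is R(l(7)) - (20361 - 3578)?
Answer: -16777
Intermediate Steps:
l(b) = 1/(-5 + b) (l(b) = 1/(b - 5) = 1/(-5 + b))
R(E) = 6 (R(E) = 4 + 2 = 6)
R(l(7)) - (20361 - 3578) = 6 - (20361 - 3578) = 6 - 1*16783 = 6 - 16783 = -16777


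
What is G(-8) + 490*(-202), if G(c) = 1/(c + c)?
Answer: -1583681/16 ≈ -98980.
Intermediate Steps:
G(c) = 1/(2*c)
G(-8) + 490*(-202) = (½)/(-8) + 490*(-202) = (½)*(-⅛) - 98980 = -1/16 - 98980 = -1583681/16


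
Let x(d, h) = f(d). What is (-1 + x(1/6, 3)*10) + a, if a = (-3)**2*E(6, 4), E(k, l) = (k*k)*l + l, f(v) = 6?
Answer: 1391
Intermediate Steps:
E(k, l) = l + l*k**2 (E(k, l) = k**2*l + l = l*k**2 + l = l + l*k**2)
x(d, h) = 6
a = 1332 (a = (-3)**2*(4*(1 + 6**2)) = 9*(4*(1 + 36)) = 9*(4*37) = 9*148 = 1332)
(-1 + x(1/6, 3)*10) + a = (-1 + 6*10) + 1332 = (-1 + 60) + 1332 = 59 + 1332 = 1391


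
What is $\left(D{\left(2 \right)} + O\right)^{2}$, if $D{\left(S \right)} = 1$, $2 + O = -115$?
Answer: $13456$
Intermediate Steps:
$O = -117$ ($O = -2 - 115 = -117$)
$\left(D{\left(2 \right)} + O\right)^{2} = \left(1 - 117\right)^{2} = \left(-116\right)^{2} = 13456$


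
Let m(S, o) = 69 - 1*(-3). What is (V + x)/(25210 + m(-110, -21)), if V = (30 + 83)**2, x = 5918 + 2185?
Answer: 10436/12641 ≈ 0.82557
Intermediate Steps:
m(S, o) = 72 (m(S, o) = 69 + 3 = 72)
x = 8103
V = 12769 (V = 113**2 = 12769)
(V + x)/(25210 + m(-110, -21)) = (12769 + 8103)/(25210 + 72) = 20872/25282 = 20872*(1/25282) = 10436/12641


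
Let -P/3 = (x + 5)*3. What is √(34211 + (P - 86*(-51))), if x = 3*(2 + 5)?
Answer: 13*√227 ≈ 195.86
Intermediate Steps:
x = 21 (x = 3*7 = 21)
P = -234 (P = -3*(21 + 5)*3 = -78*3 = -3*78 = -234)
√(34211 + (P - 86*(-51))) = √(34211 + (-234 - 86*(-51))) = √(34211 + (-234 + 4386)) = √(34211 + 4152) = √38363 = 13*√227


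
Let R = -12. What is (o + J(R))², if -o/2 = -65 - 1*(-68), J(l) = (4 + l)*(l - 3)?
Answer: 12996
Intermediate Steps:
J(l) = (-3 + l)*(4 + l) (J(l) = (4 + l)*(-3 + l) = (-3 + l)*(4 + l))
o = -6 (o = -2*(-65 - 1*(-68)) = -2*(-65 + 68) = -2*3 = -6)
(o + J(R))² = (-6 + (-12 - 12 + (-12)²))² = (-6 + (-12 - 12 + 144))² = (-6 + 120)² = 114² = 12996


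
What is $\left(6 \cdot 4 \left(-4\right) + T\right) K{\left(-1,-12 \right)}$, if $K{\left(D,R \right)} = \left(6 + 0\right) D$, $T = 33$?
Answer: $378$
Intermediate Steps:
$K{\left(D,R \right)} = 6 D$
$\left(6 \cdot 4 \left(-4\right) + T\right) K{\left(-1,-12 \right)} = \left(6 \cdot 4 \left(-4\right) + 33\right) 6 \left(-1\right) = \left(24 \left(-4\right) + 33\right) \left(-6\right) = \left(-96 + 33\right) \left(-6\right) = \left(-63\right) \left(-6\right) = 378$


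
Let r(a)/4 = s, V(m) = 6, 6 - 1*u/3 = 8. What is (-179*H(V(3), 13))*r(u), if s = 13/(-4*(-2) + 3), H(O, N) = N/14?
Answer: -60502/77 ≈ -785.74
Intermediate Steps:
u = -6 (u = 18 - 3*8 = 18 - 24 = -6)
H(O, N) = N/14 (H(O, N) = N*(1/14) = N/14)
s = 13/11 (s = 13/(8 + 3) = 13/11 ≈ 1.1818)
r(a) = 52/11 (r(a) = 4*(13/11) = 52/11)
(-179*H(V(3), 13))*r(u) = -179*13/14*(52/11) = -2327/14*52/11 = -60502/77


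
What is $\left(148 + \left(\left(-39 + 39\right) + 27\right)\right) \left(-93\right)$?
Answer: $-16275$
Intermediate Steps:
$\left(148 + \left(\left(-39 + 39\right) + 27\right)\right) \left(-93\right) = \left(148 + \left(0 + 27\right)\right) \left(-93\right) = \left(148 + 27\right) \left(-93\right) = 175 \left(-93\right) = -16275$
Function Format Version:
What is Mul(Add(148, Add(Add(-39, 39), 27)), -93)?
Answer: -16275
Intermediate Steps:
Mul(Add(148, Add(Add(-39, 39), 27)), -93) = Mul(Add(148, Add(0, 27)), -93) = Mul(Add(148, 27), -93) = Mul(175, -93) = -16275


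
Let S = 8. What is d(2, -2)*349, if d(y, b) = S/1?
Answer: 2792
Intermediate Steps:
d(y, b) = 8 (d(y, b) = 8/1 = 8*1 = 8)
d(2, -2)*349 = 8*349 = 2792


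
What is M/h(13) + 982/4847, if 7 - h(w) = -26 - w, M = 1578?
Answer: 3846869/111481 ≈ 34.507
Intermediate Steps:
h(w) = 33 + w (h(w) = 7 - (-26 - w) = 7 + (26 + w) = 33 + w)
M/h(13) + 982/4847 = 1578/(33 + 13) + 982/4847 = 1578/46 + 982*(1/4847) = 1578*(1/46) + 982/4847 = 789/23 + 982/4847 = 3846869/111481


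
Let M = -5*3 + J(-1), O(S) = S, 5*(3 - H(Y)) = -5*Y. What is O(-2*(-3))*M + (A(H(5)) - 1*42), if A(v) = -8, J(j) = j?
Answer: -146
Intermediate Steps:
H(Y) = 3 + Y (H(Y) = 3 - (-1)*Y = 3 + Y)
M = -16 (M = -5*3 - 1 = -15 - 1 = -16)
O(-2*(-3))*M + (A(H(5)) - 1*42) = -2*(-3)*(-16) + (-8 - 1*42) = 6*(-16) + (-8 - 42) = -96 - 50 = -146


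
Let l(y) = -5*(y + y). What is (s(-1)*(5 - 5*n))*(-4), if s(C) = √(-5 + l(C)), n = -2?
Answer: -60*√5 ≈ -134.16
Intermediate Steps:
l(y) = -10*y
s(C) = √(-5 - 10*C)
(s(-1)*(5 - 5*n))*(-4) = (√(-5 - 10*(-1))*(5 - 5*(-2)))*(-4) = (√(-5 + 10)*(5 + 10))*(-4) = (√5*15)*(-4) = (15*√5)*(-4) = -60*√5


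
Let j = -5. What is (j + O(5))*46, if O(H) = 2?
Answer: -138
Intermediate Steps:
(j + O(5))*46 = (-5 + 2)*46 = -3*46 = -138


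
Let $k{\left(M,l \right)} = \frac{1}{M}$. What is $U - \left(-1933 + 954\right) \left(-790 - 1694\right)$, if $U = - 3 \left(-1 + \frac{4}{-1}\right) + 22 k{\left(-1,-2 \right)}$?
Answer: $-2431843$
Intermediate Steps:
$U = -7$ ($U = - 3 \left(-1 + \frac{4}{-1}\right) + \frac{22}{-1} = - 3 \left(-1 + 4 \left(-1\right)\right) + 22 \left(-1\right) = - 3 \left(-1 - 4\right) - 22 = \left(-3\right) \left(-5\right) - 22 = 15 - 22 = -7$)
$U - \left(-1933 + 954\right) \left(-790 - 1694\right) = -7 - \left(-1933 + 954\right) \left(-790 - 1694\right) = -7 - \left(-979\right) \left(-2484\right) = -7 - 2431836 = -2431843$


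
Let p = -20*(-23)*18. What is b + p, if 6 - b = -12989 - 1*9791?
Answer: 31066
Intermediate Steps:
p = 8280 (p = 460*18 = 8280)
b = 22786 (b = 6 - (-12989 - 1*9791) = 6 - (-12989 - 9791) = 6 - 1*(-22780) = 6 + 22780 = 22786)
b + p = 22786 + 8280 = 31066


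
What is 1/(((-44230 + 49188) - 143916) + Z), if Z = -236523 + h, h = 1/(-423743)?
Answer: -423743/159107445384 ≈ -2.6633e-6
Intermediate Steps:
h = -1/423743 ≈ -2.3599e-6
Z = -100224965590/423743 (Z = -236523 - 1/423743 = -100224965590/423743 ≈ -2.3652e+5)
1/(((-44230 + 49188) - 143916) + Z) = 1/(((-44230 + 49188) - 143916) - 100224965590/423743) = 1/((4958 - 143916) - 100224965590/423743) = 1/(-138958 - 100224965590/423743) = 1/(-159107445384/423743) = -423743/159107445384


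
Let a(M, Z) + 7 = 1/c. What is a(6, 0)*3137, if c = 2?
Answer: -40781/2 ≈ -20391.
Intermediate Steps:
a(M, Z) = -13/2 (a(M, Z) = -7 + 1/2 = -7 + ½ = -13/2)
a(6, 0)*3137 = -13/2*3137 = -40781/2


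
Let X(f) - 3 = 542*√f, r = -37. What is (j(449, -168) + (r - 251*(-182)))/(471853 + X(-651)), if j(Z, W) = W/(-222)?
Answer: 28461224836/294466251025 - 457690003*I*√651/4122527514350 ≈ 0.096654 - 0.0028327*I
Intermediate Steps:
j(Z, W) = -W/222 (j(Z, W) = W*(-1/222) = -W/222)
X(f) = 3 + 542*√f
(j(449, -168) + (r - 251*(-182)))/(471853 + X(-651)) = (-1/222*(-168) + (-37 - 251*(-182)))/(471853 + (3 + 542*√(-651))) = (28/37 + (-37 + 45682))/(471853 + (3 + 542*(I*√651))) = (28/37 + 45645)/(471853 + (3 + 542*I*√651)) = 1688893/(37*(471856 + 542*I*√651))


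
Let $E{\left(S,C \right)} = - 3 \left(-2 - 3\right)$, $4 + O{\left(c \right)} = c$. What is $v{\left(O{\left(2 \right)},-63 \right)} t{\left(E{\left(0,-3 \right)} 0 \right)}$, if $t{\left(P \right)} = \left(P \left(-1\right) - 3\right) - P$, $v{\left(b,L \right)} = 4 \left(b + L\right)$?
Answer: $780$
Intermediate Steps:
$O{\left(c \right)} = -4 + c$
$E{\left(S,C \right)} = 15$ ($E{\left(S,C \right)} = \left(-3\right) \left(-5\right) = 15$)
$v{\left(b,L \right)} = 4 L + 4 b$ ($v{\left(b,L \right)} = 4 \left(L + b\right) = 4 L + 4 b$)
$t{\left(P \right)} = -3 - 2 P$ ($t{\left(P \right)} = \left(- P - 3\right) - P = \left(-3 - P\right) - P = -3 - 2 P$)
$v{\left(O{\left(2 \right)},-63 \right)} t{\left(E{\left(0,-3 \right)} 0 \right)} = \left(4 \left(-63\right) + 4 \left(-4 + 2\right)\right) \left(-3 - 2 \cdot 15 \cdot 0\right) = \left(-252 + 4 \left(-2\right)\right) \left(-3 - 0\right) = \left(-252 - 8\right) \left(-3 + 0\right) = \left(-260\right) \left(-3\right) = 780$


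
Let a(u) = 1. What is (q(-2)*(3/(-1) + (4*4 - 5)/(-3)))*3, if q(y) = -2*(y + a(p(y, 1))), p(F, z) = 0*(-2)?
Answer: -40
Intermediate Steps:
p(F, z) = 0
q(y) = -2 - 2*y (q(y) = -2*(y + 1) = -2*(1 + y) = -2 - 2*y)
(q(-2)*(3/(-1) + (4*4 - 5)/(-3)))*3 = ((-2 - 2*(-2))*(3/(-1) + (4*4 - 5)/(-3)))*3 = ((-2 + 4)*(3*(-1) + (16 - 5)*(-1/3)))*3 = (2*(-3 + 11*(-1/3)))*3 = (2*(-3 - 11/3))*3 = (2*(-20/3))*3 = -40/3*3 = -40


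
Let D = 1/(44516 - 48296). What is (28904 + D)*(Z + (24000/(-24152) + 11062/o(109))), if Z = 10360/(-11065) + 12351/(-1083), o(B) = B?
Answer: 361710558599482203227/141961959937620 ≈ 2.5479e+6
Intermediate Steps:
Z = -9858913/798893 (Z = 10360*(-1/11065) + 12351*(-1/1083) = -2072/2213 - 4117/361 = -9858913/798893 ≈ -12.341)
D = -1/3780 (D = 1/(-3780) = -1/3780 ≈ -0.00026455)
(28904 + D)*(Z + (24000/(-24152) + 11062/o(109))) = (28904 - 1/3780)*(-9858913/798893 + (24000/(-24152) + 11062/109)) = 109257119*(-9858913/798893 + (24000*(-1/24152) + 11062*(1/109)))/3780 = 109257119*(-9858913/798893 + (-3000/3019 + 11062/109))/3780 = 109257119*(-9858913/798893 + 33069178/329071)/3780 = (109257119/3780)*(23174452460131/262892518403) = 361710558599482203227/141961959937620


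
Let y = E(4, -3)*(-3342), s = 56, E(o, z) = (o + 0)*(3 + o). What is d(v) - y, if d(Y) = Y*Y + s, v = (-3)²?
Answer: 93713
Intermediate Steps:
v = 9
E(o, z) = o*(3 + o)
d(Y) = 56 + Y² (d(Y) = Y*Y + 56 = Y² + 56 = 56 + Y²)
y = -93576 (y = (4*(3 + 4))*(-3342) = (4*7)*(-3342) = 28*(-3342) = -93576)
d(v) - y = (56 + 9²) - 1*(-93576) = (56 + 81) + 93576 = 137 + 93576 = 93713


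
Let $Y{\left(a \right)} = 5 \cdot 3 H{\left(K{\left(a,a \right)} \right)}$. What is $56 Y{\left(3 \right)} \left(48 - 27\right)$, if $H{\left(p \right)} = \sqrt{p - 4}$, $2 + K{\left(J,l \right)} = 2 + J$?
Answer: $17640 i \approx 17640.0 i$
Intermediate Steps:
$K{\left(J,l \right)} = J$ ($K{\left(J,l \right)} = -2 + \left(2 + J\right) = J$)
$H{\left(p \right)} = \sqrt{-4 + p}$
$Y{\left(a \right)} = 15 \sqrt{-4 + a}$ ($Y{\left(a \right)} = 5 \cdot 3 \sqrt{-4 + a} = 15 \sqrt{-4 + a}$)
$56 Y{\left(3 \right)} \left(48 - 27\right) = 56 \cdot 15 \sqrt{-4 + 3} \left(48 - 27\right) = 56 \cdot 15 \sqrt{-1} \cdot 21 = 56 \cdot 15 i 21 = 840 i 21 = 17640 i$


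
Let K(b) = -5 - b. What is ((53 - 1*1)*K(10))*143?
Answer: -111540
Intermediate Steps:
((53 - 1*1)*K(10))*143 = ((53 - 1*1)*(-5 - 1*10))*143 = ((53 - 1)*(-5 - 10))*143 = (52*(-15))*143 = -780*143 = -111540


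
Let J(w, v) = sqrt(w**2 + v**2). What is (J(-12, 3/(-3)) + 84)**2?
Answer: (84 + sqrt(145))**2 ≈ 9224.0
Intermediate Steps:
J(w, v) = sqrt(v**2 + w**2)
(J(-12, 3/(-3)) + 84)**2 = (sqrt((3/(-3))**2 + (-12)**2) + 84)**2 = (sqrt((3*(-1/3))**2 + 144) + 84)**2 = (sqrt((-1)**2 + 144) + 84)**2 = (sqrt(1 + 144) + 84)**2 = (sqrt(145) + 84)**2 = (84 + sqrt(145))**2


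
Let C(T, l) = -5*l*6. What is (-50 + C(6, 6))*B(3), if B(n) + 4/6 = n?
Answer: -1610/3 ≈ -536.67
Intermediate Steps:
C(T, l) = -30*l
B(n) = -⅔ + n
(-50 + C(6, 6))*B(3) = (-50 - 30*6)*(-⅔ + 3) = (-50 - 180)*(7/3) = -230*7/3 = -1610/3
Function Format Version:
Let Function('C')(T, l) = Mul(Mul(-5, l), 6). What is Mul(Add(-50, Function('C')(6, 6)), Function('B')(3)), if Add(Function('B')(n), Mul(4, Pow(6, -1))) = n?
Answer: Rational(-1610, 3) ≈ -536.67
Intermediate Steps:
Function('C')(T, l) = Mul(-30, l)
Function('B')(n) = Add(Rational(-2, 3), n)
Mul(Add(-50, Function('C')(6, 6)), Function('B')(3)) = Mul(Add(-50, Mul(-30, 6)), Add(Rational(-2, 3), 3)) = Mul(Add(-50, -180), Rational(7, 3)) = Mul(-230, Rational(7, 3)) = Rational(-1610, 3)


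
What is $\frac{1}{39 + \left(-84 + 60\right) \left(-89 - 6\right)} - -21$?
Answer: $\frac{48700}{2319} \approx 21.0$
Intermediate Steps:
$\frac{1}{39 + \left(-84 + 60\right) \left(-89 - 6\right)} - -21 = \frac{1}{39 - -2280} + 21 = \frac{1}{39 + 2280} + 21 = \frac{1}{2319} + 21 = \frac{48700}{2319}$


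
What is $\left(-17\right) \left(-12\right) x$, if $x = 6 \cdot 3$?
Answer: $3672$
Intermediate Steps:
$x = 18$
$\left(-17\right) \left(-12\right) x = \left(-17\right) \left(-12\right) 18 = 204 \cdot 18 = 3672$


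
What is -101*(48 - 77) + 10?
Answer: 2939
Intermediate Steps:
-101*(48 - 77) + 10 = -101*(-29) + 10 = 2929 + 10 = 2939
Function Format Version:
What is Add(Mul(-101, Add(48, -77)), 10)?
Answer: 2939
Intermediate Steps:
Add(Mul(-101, Add(48, -77)), 10) = Add(Mul(-101, -29), 10) = Add(2929, 10) = 2939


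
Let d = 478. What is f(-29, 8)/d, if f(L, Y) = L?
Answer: -29/478 ≈ -0.060669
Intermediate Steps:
f(-29, 8)/d = -29/478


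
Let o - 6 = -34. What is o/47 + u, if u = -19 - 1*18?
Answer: -1767/47 ≈ -37.596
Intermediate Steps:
o = -28 (o = 6 - 34 = -28)
u = -37 (u = -19 - 18 = -37)
o/47 + u = -28/47 - 37 = -1767/47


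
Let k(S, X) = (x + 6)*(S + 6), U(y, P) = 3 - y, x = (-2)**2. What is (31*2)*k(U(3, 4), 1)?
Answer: 3720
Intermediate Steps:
x = 4
k(S, X) = 60 + 10*S (k(S, X) = (4 + 6)*(S + 6) = 10*(6 + S) = 60 + 10*S)
(31*2)*k(U(3, 4), 1) = (31*2)*(60 + 10*(3 - 1*3)) = 62*(60 + 10*(3 - 3)) = 62*(60 + 10*0) = 62*(60 + 0) = 62*60 = 3720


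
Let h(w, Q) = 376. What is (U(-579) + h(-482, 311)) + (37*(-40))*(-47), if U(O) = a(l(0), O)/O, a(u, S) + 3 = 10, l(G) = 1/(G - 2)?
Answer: 40492937/579 ≈ 69936.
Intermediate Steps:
l(G) = 1/(-2 + G)
a(u, S) = 7 (a(u, S) = -3 + 10 = 7)
U(O) = 7/O
(U(-579) + h(-482, 311)) + (37*(-40))*(-47) = (7/(-579) + 376) + (37*(-40))*(-47) = (7*(-1/579) + 376) - 1480*(-47) = (-7/579 + 376) + 69560 = 217697/579 + 69560 = 40492937/579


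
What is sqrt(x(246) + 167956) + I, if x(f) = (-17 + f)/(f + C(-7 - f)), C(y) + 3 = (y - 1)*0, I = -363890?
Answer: -363890 + sqrt(122440611)/27 ≈ -3.6348e+5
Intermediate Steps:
C(y) = -3 (C(y) = -3 + (y - 1)*0 = -3 + (-1 + y)*0 = -3 + 0 = -3)
x(f) = (-17 + f)/(-3 + f) (x(f) = (-17 + f)/(f - 3) = (-17 + f)/(-3 + f))
sqrt(x(246) + 167956) + I = sqrt((-17 + 246)/(-3 + 246) + 167956) - 363890 = sqrt(229/243 + 167956) - 363890 = sqrt(40813537/243) - 363890 = sqrt(122440611)/27 - 363890 = -363890 + sqrt(122440611)/27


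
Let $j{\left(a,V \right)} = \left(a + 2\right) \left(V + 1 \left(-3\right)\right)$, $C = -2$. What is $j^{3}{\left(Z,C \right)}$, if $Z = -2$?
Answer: $0$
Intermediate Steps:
$j{\left(a,V \right)} = \left(-3 + V\right) \left(2 + a\right)$ ($j{\left(a,V \right)} = \left(2 + a\right) \left(V - 3\right) = \left(2 + a\right) \left(-3 + V\right) = \left(-3 + V\right) \left(2 + a\right)$)
$j^{3}{\left(Z,C \right)} = \left(-6 - -6 + 2 \left(-2\right) - -4\right)^{3} = \left(-6 + 6 - 4 + 4\right)^{3} = 0^{3} = 0$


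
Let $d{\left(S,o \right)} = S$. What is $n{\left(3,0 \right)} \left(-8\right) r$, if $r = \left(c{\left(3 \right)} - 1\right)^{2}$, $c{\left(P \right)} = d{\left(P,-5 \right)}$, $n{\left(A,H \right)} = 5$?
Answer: $-160$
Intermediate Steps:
$c{\left(P \right)} = P$
$r = 4$ ($r = \left(3 - 1\right)^{2} = 2^{2} = 4$)
$n{\left(3,0 \right)} \left(-8\right) r = 5 \left(-8\right) 4 = \left(-40\right) 4 = -160$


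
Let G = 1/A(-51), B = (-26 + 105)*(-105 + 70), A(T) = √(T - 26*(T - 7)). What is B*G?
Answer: -2765*√1457/1457 ≈ -72.438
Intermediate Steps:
A(T) = √(182 - 25*T) (A(T) = √(T - 26*(-7 + T)) = √(T + (182 - 26*T)) = √(182 - 25*T))
B = -2765 (B = 79*(-35) = -2765)
G = √1457/1457 (G = 1/(√(182 - 25*(-51))) = 1/(√(182 + 1275)) = 1/(√1457) = √1457/1457 ≈ 0.026198)
B*G = -2765*√1457/1457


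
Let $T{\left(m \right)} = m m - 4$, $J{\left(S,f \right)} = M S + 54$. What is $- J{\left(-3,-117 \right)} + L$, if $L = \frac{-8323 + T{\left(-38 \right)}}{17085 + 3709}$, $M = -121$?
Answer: $- \frac{8677981}{20794} \approx -417.33$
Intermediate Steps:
$J{\left(S,f \right)} = 54 - 121 S$ ($J{\left(S,f \right)} = - 121 S + 54 = 54 - 121 S$)
$T{\left(m \right)} = -4 + m^{2}$ ($T{\left(m \right)} = m^{2} - 4 = -4 + m^{2}$)
$L = - \frac{6883}{20794}$ ($L = \frac{-8323 - \left(4 - \left(-38\right)^{2}\right)}{17085 + 3709} = \frac{-8323 + \left(-4 + 1444\right)}{20794} = \left(-8323 + 1440\right) \frac{1}{20794} = \left(-6883\right) \frac{1}{20794} = - \frac{6883}{20794} \approx -0.33101$)
$- J{\left(-3,-117 \right)} + L = - (54 - -363) - \frac{6883}{20794} = - (54 + 363) - \frac{6883}{20794} = \left(-1\right) 417 - \frac{6883}{20794} = -417 - \frac{6883}{20794} = - \frac{8677981}{20794}$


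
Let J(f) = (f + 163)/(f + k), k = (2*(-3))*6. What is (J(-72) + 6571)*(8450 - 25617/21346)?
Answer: 127970851690891/2305368 ≈ 5.5510e+7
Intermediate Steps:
k = -36 (k = -6*6 = -36)
J(f) = (163 + f)/(-36 + f) (J(f) = (f + 163)/(f - 36) = (163 + f)/(-36 + f))
(J(-72) + 6571)*(8450 - 25617/21346) = ((163 - 72)/(-36 - 72) + 6571)*(8450 - 25617/21346) = (91/(-108) + 6571)*(8450 - 25617*1/21346) = (-1/108*91 + 6571)*(8450 - 25617/21346) = (-91/108 + 6571)*(180348083/21346) = (709577/108)*(180348083/21346) = 127970851690891/2305368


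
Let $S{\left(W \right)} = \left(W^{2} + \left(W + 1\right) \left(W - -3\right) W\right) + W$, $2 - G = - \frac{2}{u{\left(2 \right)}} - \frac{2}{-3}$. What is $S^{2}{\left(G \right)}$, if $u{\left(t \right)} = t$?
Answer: $\frac{1768900}{729} \approx 2426.5$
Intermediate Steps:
$G = \frac{7}{3}$ ($G = 2 - \left(- \frac{2}{2} - \frac{2}{-3}\right) = 2 - \left(\left(-2\right) \frac{1}{2} - - \frac{2}{3}\right) = 2 - \left(-1 + \frac{2}{3}\right) = 2 - - \frac{1}{3} = 2 + \frac{1}{3} = \frac{7}{3} \approx 2.3333$)
$S{\left(W \right)} = W + W^{2} + W \left(1 + W\right) \left(3 + W\right)$ ($S{\left(W \right)} = \left(W^{2} + \left(1 + W\right) \left(W + \left(-1 + 4\right)\right) W\right) + W = \left(W^{2} + \left(1 + W\right) \left(W + 3\right) W\right) + W = \left(W^{2} + \left(1 + W\right) \left(3 + W\right) W\right) + W = \left(W^{2} + W \left(1 + W\right) \left(3 + W\right)\right) + W = W + W^{2} + W \left(1 + W\right) \left(3 + W\right)$)
$S^{2}{\left(G \right)} = \left(\frac{7 \left(4 + \left(\frac{7}{3}\right)^{2} + 5 \cdot \frac{7}{3}\right)}{3}\right)^{2} = \left(\frac{7 \left(4 + \frac{49}{9} + \frac{35}{3}\right)}{3}\right)^{2} = \left(\frac{7}{3} \cdot \frac{190}{9}\right)^{2} = \left(\frac{1330}{27}\right)^{2} = \frac{1768900}{729}$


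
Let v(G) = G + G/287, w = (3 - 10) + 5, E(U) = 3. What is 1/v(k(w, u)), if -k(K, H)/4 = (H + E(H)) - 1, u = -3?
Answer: 287/1152 ≈ 0.24913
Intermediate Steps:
w = -2 (w = -7 + 5 = -2)
k(K, H) = -8 - 4*H (k(K, H) = -4*((H + 3) - 1) = -4*((3 + H) - 1) = -4*(2 + H) = -8 - 4*H)
v(G) = 288*G/287 (v(G) = G + G*(1/287) = G + G/287 = 288*G/287)
1/v(k(w, u)) = 1/(288*(-8 - 4*(-3))/287) = 1/(288*(-8 + 12)/287) = 1/((288/287)*4) = 1/(1152/287) = 287/1152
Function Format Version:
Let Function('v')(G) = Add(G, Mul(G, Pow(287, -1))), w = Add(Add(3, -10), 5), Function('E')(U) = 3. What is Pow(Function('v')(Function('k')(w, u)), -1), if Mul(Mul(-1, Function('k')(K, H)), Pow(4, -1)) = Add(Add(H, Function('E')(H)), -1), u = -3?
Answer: Rational(287, 1152) ≈ 0.24913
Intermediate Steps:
w = -2 (w = Add(-7, 5) = -2)
Function('k')(K, H) = Add(-8, Mul(-4, H)) (Function('k')(K, H) = Mul(-4, Add(Add(H, 3), -1)) = Mul(-4, Add(Add(3, H), -1)) = Mul(-4, Add(2, H)) = Add(-8, Mul(-4, H)))
Function('v')(G) = Mul(Rational(288, 287), G) (Function('v')(G) = Add(G, Mul(G, Rational(1, 287))) = Add(G, Mul(Rational(1, 287), G)) = Mul(Rational(288, 287), G))
Pow(Function('v')(Function('k')(w, u)), -1) = Pow(Mul(Rational(288, 287), Add(-8, Mul(-4, -3))), -1) = Pow(Mul(Rational(288, 287), Add(-8, 12)), -1) = Pow(Mul(Rational(288, 287), 4), -1) = Pow(Rational(1152, 287), -1) = Rational(287, 1152)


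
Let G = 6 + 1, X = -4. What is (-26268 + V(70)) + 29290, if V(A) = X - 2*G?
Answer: 3004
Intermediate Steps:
G = 7
V(A) = -18 (V(A) = -4 - 2*7 = -4 - 14 = -18)
(-26268 + V(70)) + 29290 = (-26268 - 18) + 29290 = -26286 + 29290 = 3004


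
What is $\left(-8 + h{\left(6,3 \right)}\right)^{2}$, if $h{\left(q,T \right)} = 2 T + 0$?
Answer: $4$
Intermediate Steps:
$h{\left(q,T \right)} = 2 T$
$\left(-8 + h{\left(6,3 \right)}\right)^{2} = \left(-8 + 2 \cdot 3\right)^{2} = \left(-8 + 6\right)^{2} = \left(-2\right)^{2} = 4$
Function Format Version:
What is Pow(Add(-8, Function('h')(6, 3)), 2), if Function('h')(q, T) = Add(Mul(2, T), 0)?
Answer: 4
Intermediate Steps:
Function('h')(q, T) = Mul(2, T)
Pow(Add(-8, Function('h')(6, 3)), 2) = Pow(Add(-8, Mul(2, 3)), 2) = Pow(Add(-8, 6), 2) = Pow(-2, 2) = 4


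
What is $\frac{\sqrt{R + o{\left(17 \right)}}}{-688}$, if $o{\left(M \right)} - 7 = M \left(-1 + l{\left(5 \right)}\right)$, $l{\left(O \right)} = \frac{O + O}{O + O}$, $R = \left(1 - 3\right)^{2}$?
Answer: $- \frac{\sqrt{11}}{688} \approx -0.0048207$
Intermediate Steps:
$R = 4$ ($R = \left(-2\right)^{2} = 4$)
$l{\left(O \right)} = 1$ ($l{\left(O \right)} = \frac{2 O}{2 O} = 2 O \frac{1}{2 O} = 1$)
$o{\left(M \right)} = 7$ ($o{\left(M \right)} = 7 + M \left(-1 + 1\right) = 7 + M 0 = 7 + 0 = 7$)
$\frac{\sqrt{R + o{\left(17 \right)}}}{-688} = \frac{\sqrt{4 + 7}}{-688} = \sqrt{11} \left(- \frac{1}{688}\right) = - \frac{\sqrt{11}}{688}$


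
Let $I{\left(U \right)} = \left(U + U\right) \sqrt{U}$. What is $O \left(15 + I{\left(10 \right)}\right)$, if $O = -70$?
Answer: $-1050 - 1400 \sqrt{10} \approx -5477.2$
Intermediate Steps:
$I{\left(U \right)} = 2 U^{\frac{3}{2}}$ ($I{\left(U \right)} = 2 U \sqrt{U} = 2 U^{\frac{3}{2}}$)
$O \left(15 + I{\left(10 \right)}\right) = - 70 \left(15 + 2 \cdot 10^{\frac{3}{2}}\right) = - 70 \left(15 + 2 \cdot 10 \sqrt{10}\right) = - 70 \left(15 + 20 \sqrt{10}\right) = -1050 - 1400 \sqrt{10}$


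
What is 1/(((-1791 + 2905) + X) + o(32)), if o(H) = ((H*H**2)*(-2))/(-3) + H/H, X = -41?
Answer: 3/68758 ≈ 4.3631e-5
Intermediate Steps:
o(H) = 1 + 2*H**3/3 (o(H) = (H**3*(-2))*(-1/3) + 1 = -2*H**3*(-1/3) + 1 = 2*H**3/3 + 1 = 1 + 2*H**3/3)
1/(((-1791 + 2905) + X) + o(32)) = 1/(((-1791 + 2905) - 41) + (1 + (2/3)*32**3)) = 1/((1114 - 41) + (1 + (2/3)*32768)) = 1/(1073 + (1 + 65536/3)) = 1/(1073 + 65539/3) = 1/(68758/3) = 3/68758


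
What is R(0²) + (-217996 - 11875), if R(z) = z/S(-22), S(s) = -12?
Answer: -229871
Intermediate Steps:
R(z) = -z/12 (R(z) = z/(-12) = z*(-1/12) = -z/12)
R(0²) + (-217996 - 11875) = -1/12*0² + (-217996 - 11875) = -1/12*0 - 229871 = 0 - 229871 = -229871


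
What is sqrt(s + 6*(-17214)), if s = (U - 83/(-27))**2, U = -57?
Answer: 10*I*sqrt(731741)/27 ≈ 316.82*I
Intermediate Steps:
s = 2119936/729 (s = (-57 - 83/(-27))**2 = (-57 - 83*(-1/27))**2 = (-57 + 83/27)**2 = (-1456/27)**2 = 2119936/729 ≈ 2908.0)
sqrt(s + 6*(-17214)) = sqrt(2119936/729 + 6*(-17214)) = sqrt(2119936/729 - 103284) = sqrt(-73174100/729) = 10*I*sqrt(731741)/27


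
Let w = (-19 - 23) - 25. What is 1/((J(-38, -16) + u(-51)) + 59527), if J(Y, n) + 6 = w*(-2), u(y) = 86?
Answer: 1/59741 ≈ 1.6739e-5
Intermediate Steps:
w = -67 (w = -42 - 25 = -67)
J(Y, n) = 128 (J(Y, n) = -6 - 67*(-2) = -6 + 134 = 128)
1/((J(-38, -16) + u(-51)) + 59527) = 1/((128 + 86) + 59527) = 1/(214 + 59527) = 1/59741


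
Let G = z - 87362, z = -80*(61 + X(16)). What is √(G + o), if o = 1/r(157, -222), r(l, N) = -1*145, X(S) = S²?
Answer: I*√2369980195/145 ≈ 335.74*I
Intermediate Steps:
r(l, N) = -145
z = -25360 (z = -80*(61 + 16²) = -80*(61 + 256) = -80*317 = -25360)
o = -1/145 (o = 1/(-145) = -1/145 ≈ -0.0068966)
G = -112722 (G = -25360 - 87362 = -112722)
√(G + o) = √(-112722 - 1/145) = √(-16344691/145) = I*√2369980195/145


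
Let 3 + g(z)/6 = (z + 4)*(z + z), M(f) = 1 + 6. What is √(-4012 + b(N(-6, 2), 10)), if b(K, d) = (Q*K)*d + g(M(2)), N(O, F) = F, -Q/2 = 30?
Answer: I*√4306 ≈ 65.62*I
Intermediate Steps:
Q = -60 (Q = -2*30 = -60)
M(f) = 7
g(z) = -18 + 12*z*(4 + z) (g(z) = -18 + 6*((z + 4)*(z + z)) = -18 + 6*((4 + z)*(2*z)) = -18 + 6*(2*z*(4 + z)) = -18 + 12*z*(4 + z))
b(K, d) = 906 - 60*K*d (b(K, d) = (-60*K)*d + (-18 + 12*7² + 48*7) = -60*K*d + (-18 + 12*49 + 336) = -60*K*d + (-18 + 588 + 336) = -60*K*d + 906 = 906 - 60*K*d)
√(-4012 + b(N(-6, 2), 10)) = √(-4012 + (906 - 60*2*10)) = √(-4012 + (906 - 1200)) = √(-4012 - 294) = √(-4306) = I*√4306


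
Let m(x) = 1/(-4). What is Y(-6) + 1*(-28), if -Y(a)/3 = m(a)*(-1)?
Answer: -115/4 ≈ -28.750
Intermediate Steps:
m(x) = -1/4
Y(a) = -3/4 (Y(a) = -(-3)*(-1)/4 = -3*1/4 = -3/4)
Y(-6) + 1*(-28) = -3/4 + 1*(-28) = -3/4 - 28 = -115/4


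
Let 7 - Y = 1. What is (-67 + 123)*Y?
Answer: 336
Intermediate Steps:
Y = 6 (Y = 7 - 1*1 = 7 - 1 = 6)
(-67 + 123)*Y = (-67 + 123)*6 = 56*6 = 336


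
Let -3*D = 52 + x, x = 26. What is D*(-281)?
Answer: 7306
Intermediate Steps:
D = -26 (D = -(52 + 26)/3 = -⅓*78 = -26)
D*(-281) = -26*(-281) = 7306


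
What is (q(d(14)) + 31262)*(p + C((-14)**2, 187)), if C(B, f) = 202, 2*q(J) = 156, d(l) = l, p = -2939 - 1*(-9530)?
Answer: 212892620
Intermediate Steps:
p = 6591 (p = -2939 + 9530 = 6591)
q(J) = 78 (q(J) = (1/2)*156 = 78)
(q(d(14)) + 31262)*(p + C((-14)**2, 187)) = (78 + 31262)*(6591 + 202) = 31340*6793 = 212892620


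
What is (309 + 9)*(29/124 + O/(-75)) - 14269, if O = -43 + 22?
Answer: -21863663/1550 ≈ -14106.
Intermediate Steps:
O = -21
(309 + 9)*(29/124 + O/(-75)) - 14269 = (309 + 9)*(29/124 - 21/(-75)) - 14269 = 318*(29*(1/124) - 21*(-1/75)) - 14269 = 318*(29/124 + 7/25) - 14269 = 318*(1593/3100) - 14269 = 253287/1550 - 14269 = -21863663/1550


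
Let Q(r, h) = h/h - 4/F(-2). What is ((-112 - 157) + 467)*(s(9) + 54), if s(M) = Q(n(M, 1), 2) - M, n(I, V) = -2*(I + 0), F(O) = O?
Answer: 9504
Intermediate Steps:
n(I, V) = -2*I
Q(r, h) = 3 (Q(r, h) = h/h - 4/(-2) = 1 - 4*(-1/2) = 1 + 2 = 3)
s(M) = 3 - M
((-112 - 157) + 467)*(s(9) + 54) = ((-112 - 157) + 467)*((3 - 1*9) + 54) = (-269 + 467)*((3 - 9) + 54) = 198*(-6 + 54) = 198*48 = 9504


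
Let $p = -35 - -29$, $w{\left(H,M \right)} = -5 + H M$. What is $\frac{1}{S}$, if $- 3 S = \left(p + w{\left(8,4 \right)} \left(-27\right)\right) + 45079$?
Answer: $- \frac{3}{44344} \approx -6.7653 \cdot 10^{-5}$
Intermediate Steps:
$p = -6$ ($p = -35 + 29 = -6$)
$S = - \frac{44344}{3}$ ($S = - \frac{\left(-6 + \left(-5 + 8 \cdot 4\right) \left(-27\right)\right) + 45079}{3} = - \frac{\left(-6 + \left(-5 + 32\right) \left(-27\right)\right) + 45079}{3} = - \frac{\left(-6 + 27 \left(-27\right)\right) + 45079}{3} = - \frac{\left(-6 - 729\right) + 45079}{3} = - \frac{-735 + 45079}{3} = \left(- \frac{1}{3}\right) 44344 = - \frac{44344}{3} \approx -14781.0$)
$\frac{1}{S} = \frac{1}{- \frac{44344}{3}} = - \frac{3}{44344}$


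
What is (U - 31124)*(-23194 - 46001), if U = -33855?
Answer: 4496221905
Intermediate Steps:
(U - 31124)*(-23194 - 46001) = (-33855 - 31124)*(-23194 - 46001) = -64979*(-69195) = 4496221905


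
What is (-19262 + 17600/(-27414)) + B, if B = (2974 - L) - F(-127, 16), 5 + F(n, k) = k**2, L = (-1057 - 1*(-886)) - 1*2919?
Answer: -184354243/13707 ≈ -13450.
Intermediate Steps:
L = -3090 (L = (-1057 + 886) - 2919 = -171 - 2919 = -3090)
F(n, k) = -5 + k**2
B = 5813 (B = (2974 - 1*(-3090)) - (-5 + 16**2) = (2974 + 3090) - (-5 + 256) = 6064 - 1*251 = 6064 - 251 = 5813)
(-19262 + 17600/(-27414)) + B = (-19262 + 17600/(-27414)) + 5813 = (-19262 + 17600*(-1/27414)) + 5813 = (-19262 - 8800/13707) + 5813 = -264033034/13707 + 5813 = -184354243/13707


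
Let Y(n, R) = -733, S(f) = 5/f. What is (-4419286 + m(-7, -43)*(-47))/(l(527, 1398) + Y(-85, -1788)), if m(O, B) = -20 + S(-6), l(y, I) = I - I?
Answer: 26509841/4398 ≈ 6027.7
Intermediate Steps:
l(y, I) = 0
m(O, B) = -125/6 (m(O, B) = -20 + 5/(-6) = -20 + 5*(-⅙) = -20 - ⅚ = -125/6)
(-4419286 + m(-7, -43)*(-47))/(l(527, 1398) + Y(-85, -1788)) = (-4419286 - 125/6*(-47))/(0 - 733) = (-4419286 + 5875/6)/(-733) = -26509841/6*(-1/733) = 26509841/4398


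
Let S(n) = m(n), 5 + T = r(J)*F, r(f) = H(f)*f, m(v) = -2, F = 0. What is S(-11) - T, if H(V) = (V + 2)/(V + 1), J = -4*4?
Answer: 3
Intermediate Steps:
J = -16
H(V) = (2 + V)/(1 + V)
r(f) = f*(2 + f)/(1 + f) (r(f) = ((2 + f)/(1 + f))*f = f*(2 + f)/(1 + f))
T = -5 (T = -5 - 16*(2 - 16)/(1 - 16)*0 = -5 - 16*(-14)/(-15)*0 = -5 - 16*(-1/15)*(-14)*0 = -5 - 224/15*0 = -5 + 0 = -5)
S(n) = -2
S(-11) - T = -2 - 1*(-5) = -2 + 5 = 3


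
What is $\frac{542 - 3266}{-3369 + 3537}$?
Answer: $- \frac{227}{14} \approx -16.214$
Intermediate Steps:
$\frac{542 - 3266}{-3369 + 3537} = - \frac{2724}{168} = \left(-2724\right) \frac{1}{168} = - \frac{227}{14}$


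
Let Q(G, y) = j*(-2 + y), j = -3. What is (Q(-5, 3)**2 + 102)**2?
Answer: 12321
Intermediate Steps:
Q(G, y) = 6 - 3*y (Q(G, y) = -3*(-2 + y) = 6 - 3*y)
(Q(-5, 3)**2 + 102)**2 = ((6 - 3*3)**2 + 102)**2 = ((6 - 9)**2 + 102)**2 = ((-3)**2 + 102)**2 = (9 + 102)**2 = 111**2 = 12321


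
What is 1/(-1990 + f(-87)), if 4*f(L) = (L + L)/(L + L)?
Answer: -4/7959 ≈ -0.00050258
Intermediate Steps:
f(L) = 1/4 (f(L) = ((L + L)/(L + L))/4 = ((2*L)/((2*L)))/4 = ((2*L)*(1/(2*L)))/4 = (1/4)*1 = 1/4)
1/(-1990 + f(-87)) = 1/(-1990 + 1/4) = 1/(-7959/4) = -4/7959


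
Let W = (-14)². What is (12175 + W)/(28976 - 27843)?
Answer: 12371/1133 ≈ 10.919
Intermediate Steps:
W = 196
(12175 + W)/(28976 - 27843) = (12175 + 196)/(28976 - 27843) = 12371/1133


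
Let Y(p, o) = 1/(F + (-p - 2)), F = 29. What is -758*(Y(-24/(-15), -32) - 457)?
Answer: 43989772/127 ≈ 3.4638e+5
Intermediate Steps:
Y(p, o) = 1/(27 - p) (Y(p, o) = 1/(29 + (-p - 2)) = 1/(29 + (-2 - p)) = 1/(27 - p))
-758*(Y(-24/(-15), -32) - 457) = -758*(-1/(-27 - 24/(-15)) - 457) = -758*(-1/(-27 - 24*(-1/15)) - 457) = -758*(-1/(-27 + 8/5) - 457) = -758*(-1/(-127/5) - 457) = -758*(-1*(-5/127) - 457) = -758*(5/127 - 457) = -758*(-58034/127) = 43989772/127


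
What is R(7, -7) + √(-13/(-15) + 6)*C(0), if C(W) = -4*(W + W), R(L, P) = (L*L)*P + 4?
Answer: -339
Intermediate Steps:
R(L, P) = 4 + P*L² (R(L, P) = L²*P + 4 = P*L² + 4 = 4 + P*L²)
C(W) = -8*W
R(7, -7) + √(-13/(-15) + 6)*C(0) = (4 - 7*7²) + √(-13/(-15) + 6)*(-8*0) = (4 - 7*49) + √(-13*(-1/15) + 6)*0 = (4 - 343) + √(13/15 + 6)*0 = -339 + √(103/15)*0 = -339 + (√1545/15)*0 = -339 + 0 = -339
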